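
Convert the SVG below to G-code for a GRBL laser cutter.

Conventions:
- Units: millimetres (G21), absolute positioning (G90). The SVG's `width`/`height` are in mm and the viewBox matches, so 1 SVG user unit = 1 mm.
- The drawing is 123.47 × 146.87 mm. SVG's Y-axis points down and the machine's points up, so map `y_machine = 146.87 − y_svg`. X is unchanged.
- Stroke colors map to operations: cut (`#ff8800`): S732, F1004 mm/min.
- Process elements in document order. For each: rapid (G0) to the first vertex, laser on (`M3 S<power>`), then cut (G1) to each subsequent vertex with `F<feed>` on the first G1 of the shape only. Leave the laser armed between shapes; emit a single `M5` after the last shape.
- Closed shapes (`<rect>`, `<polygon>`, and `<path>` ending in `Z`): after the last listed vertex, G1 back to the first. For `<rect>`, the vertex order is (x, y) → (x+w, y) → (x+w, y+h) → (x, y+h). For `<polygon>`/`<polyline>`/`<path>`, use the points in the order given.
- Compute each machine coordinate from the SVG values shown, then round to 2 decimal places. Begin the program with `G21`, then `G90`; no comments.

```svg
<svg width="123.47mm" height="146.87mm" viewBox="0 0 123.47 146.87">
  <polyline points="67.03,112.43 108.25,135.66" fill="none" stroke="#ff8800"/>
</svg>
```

Since the viewBox matches the mm dimensions, user units are millimetres directly. The only transform is the Y-flip y_m = 146.87 − y_svg.

Shape 1 is a line segment drawn with `<polyline>`. Its stroke #ff8800 means cut at S732, F1004. After flipping Y the toolpath is (67.03,34.44) → (108.25,11.21).

G21
G90
G0 X67.03 Y34.44
M3 S732
G1 X108.25 Y11.21 F1004
M5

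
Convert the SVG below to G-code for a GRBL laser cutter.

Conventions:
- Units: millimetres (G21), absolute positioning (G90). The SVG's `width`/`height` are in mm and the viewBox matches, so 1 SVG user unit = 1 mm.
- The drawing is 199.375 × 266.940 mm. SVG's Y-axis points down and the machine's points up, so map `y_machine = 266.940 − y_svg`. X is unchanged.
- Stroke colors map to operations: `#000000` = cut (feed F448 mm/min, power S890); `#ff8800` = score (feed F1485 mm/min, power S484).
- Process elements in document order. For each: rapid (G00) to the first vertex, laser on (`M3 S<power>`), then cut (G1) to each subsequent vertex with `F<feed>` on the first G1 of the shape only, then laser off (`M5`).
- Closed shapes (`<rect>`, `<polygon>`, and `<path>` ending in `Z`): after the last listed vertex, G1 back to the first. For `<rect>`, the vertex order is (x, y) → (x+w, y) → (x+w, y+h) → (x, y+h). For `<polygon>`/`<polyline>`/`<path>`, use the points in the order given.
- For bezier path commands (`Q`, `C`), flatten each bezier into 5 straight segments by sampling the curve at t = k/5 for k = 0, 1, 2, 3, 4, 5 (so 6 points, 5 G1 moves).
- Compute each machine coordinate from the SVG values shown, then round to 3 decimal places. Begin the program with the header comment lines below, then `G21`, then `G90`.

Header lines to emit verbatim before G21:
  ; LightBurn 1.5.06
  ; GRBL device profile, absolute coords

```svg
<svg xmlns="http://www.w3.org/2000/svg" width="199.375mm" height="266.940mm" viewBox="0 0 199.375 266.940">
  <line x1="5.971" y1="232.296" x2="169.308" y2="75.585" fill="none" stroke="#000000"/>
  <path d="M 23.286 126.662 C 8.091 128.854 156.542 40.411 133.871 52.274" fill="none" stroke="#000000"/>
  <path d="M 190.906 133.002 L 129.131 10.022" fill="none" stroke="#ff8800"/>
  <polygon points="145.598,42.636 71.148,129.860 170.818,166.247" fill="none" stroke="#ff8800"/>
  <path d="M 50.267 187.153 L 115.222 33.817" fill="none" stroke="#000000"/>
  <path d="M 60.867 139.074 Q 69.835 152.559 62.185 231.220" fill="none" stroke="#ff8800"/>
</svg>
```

viewBox `0 0 199.375 266.940` with mm width/height → 1 unit = 1 mm. Flip: y_m = 266.940 − y_svg.

**Shape 1** — `<line>` line segment, stroke `#000000` → cut (S890, F448). Machine vertices: (5.971,34.644) → (169.308,191.355). Open path.

**Shape 2** — `<path>` cubic bezier, stroke `#000000` → cut (S890, F448). Control points (SVG): P0=(23.286,126.662), P1=(8.091,128.854), P2=(156.542,40.411), P3=(133.871,52.274); sampled at t=k/5. Machine vertices: (23.286,140.278) → (31.128,148.311) → (62.177,168.932) → (100.363,192.975) → (129.617,211.275) → (133.871,214.666). Open path.

**Shape 3** — `<path>` line segment, stroke `#ff8800` → score (S484, F1485). Machine vertices: (190.906,133.938) → (129.131,256.918). Open path.

**Shape 4** — `<polygon>` closed polygon, stroke `#ff8800` → score (S484, F1485). Machine vertices: (145.598,224.304) → (71.148,137.080) → (170.818,100.693) → (145.598,224.304). Closed: final G1 returns to the first vertex.

**Shape 5** — `<path>` line segment, stroke `#000000` → cut (S890, F448). Machine vertices: (50.267,79.787) → (115.222,233.123). Open path.

**Shape 6** — `<path>` quadratic bezier, stroke `#ff8800` → score (S484, F1485). Control points (SVG): P0=(60.867,139.074), P1=(69.835,152.559), P2=(62.185,231.220); sampled at t=k/5. Machine vertices: (60.867,127.866) → (63.789,119.865) → (65.383,106.650) → (65.646,88.221) → (64.580,64.577) → (62.185,35.720). Open path.

; LightBurn 1.5.06
; GRBL device profile, absolute coords
G21
G90
G00 X5.971 Y34.644
M3 S890
G1 X169.308 Y191.355 F448
M5
G00 X23.286 Y140.278
M3 S890
G1 X31.128 Y148.311 F448
G1 X62.177 Y168.932
G1 X100.363 Y192.975
G1 X129.617 Y211.275
G1 X133.871 Y214.666
M5
G00 X190.906 Y133.938
M3 S484
G1 X129.131 Y256.918 F1485
M5
G00 X145.598 Y224.304
M3 S484
G1 X71.148 Y137.080 F1485
G1 X170.818 Y100.693
G1 X145.598 Y224.304
M5
G00 X50.267 Y79.787
M3 S890
G1 X115.222 Y233.123 F448
M5
G00 X60.867 Y127.866
M3 S484
G1 X63.789 Y119.865 F1485
G1 X65.383 Y106.650
G1 X65.646 Y88.221
G1 X64.580 Y64.577
G1 X62.185 Y35.720
M5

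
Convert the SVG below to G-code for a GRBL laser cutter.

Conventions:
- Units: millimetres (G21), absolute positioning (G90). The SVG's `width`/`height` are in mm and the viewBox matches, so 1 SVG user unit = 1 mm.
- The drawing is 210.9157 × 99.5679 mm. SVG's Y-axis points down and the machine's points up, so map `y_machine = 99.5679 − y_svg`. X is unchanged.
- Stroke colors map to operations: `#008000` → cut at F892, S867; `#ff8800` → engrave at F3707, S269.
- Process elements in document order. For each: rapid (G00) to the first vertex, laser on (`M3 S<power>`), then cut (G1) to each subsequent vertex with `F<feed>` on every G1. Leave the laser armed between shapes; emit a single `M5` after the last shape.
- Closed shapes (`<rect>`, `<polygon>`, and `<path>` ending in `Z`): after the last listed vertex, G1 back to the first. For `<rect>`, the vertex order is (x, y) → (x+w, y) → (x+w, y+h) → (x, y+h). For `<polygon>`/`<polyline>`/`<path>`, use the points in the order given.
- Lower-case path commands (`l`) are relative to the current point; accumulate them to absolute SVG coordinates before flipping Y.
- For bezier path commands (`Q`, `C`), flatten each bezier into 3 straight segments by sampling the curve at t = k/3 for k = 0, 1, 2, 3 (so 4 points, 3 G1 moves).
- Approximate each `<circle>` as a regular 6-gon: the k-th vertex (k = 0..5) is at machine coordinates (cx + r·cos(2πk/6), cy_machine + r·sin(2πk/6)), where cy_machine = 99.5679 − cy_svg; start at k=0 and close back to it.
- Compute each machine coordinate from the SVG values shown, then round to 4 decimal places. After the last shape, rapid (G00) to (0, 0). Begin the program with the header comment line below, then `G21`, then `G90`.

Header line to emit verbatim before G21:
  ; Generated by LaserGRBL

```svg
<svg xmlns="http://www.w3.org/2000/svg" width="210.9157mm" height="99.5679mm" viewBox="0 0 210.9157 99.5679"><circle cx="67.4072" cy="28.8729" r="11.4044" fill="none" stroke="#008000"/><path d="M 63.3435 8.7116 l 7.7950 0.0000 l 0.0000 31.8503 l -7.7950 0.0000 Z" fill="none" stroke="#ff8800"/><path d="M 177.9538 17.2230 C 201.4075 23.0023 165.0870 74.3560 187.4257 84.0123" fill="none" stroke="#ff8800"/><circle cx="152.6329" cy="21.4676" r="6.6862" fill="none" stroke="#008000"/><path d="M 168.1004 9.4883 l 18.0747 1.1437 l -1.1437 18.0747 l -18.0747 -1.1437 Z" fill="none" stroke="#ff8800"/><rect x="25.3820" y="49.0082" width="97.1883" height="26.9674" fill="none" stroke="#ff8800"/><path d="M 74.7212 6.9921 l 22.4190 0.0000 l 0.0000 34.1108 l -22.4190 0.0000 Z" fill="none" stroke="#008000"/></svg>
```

; Generated by LaserGRBL
G21
G90
G00 X78.8116 Y70.6950
M3 S867
G1 X73.1094 Y80.5715 F892
G1 X61.7050 Y80.5715 F892
G1 X56.0028 Y70.6950 F892
G1 X61.7050 Y60.8185 F892
G1 X73.1094 Y60.8185 F892
G1 X78.8116 Y70.6950 F892
G00 X63.3435 Y90.8563
M3 S269
G1 X71.1385 Y90.8563 F3707
G1 X71.1385 Y59.0060 F3707
G1 X63.3435 Y59.0060 F3707
G1 X63.3435 Y90.8563 F3707
G00 X177.9538 Y82.3449
M3 S269
G1 X185.8692 Y64.6064 F3707
G1 X180.2536 Y35.8787 F3707
G1 X187.4257 Y15.5556 F3707
G00 X159.3191 Y78.1003
M3 S867
G1 X155.9760 Y83.8907 F892
G1 X149.2898 Y83.8907 F892
G1 X145.9467 Y78.1003 F892
G1 X149.2898 Y72.3099 F892
G1 X155.9760 Y72.3099 F892
G1 X159.3191 Y78.1003 F892
G00 X168.1004 Y90.0796
M3 S269
G1 X186.1751 Y88.9359 F3707
G1 X185.0314 Y70.8612 F3707
G1 X166.9567 Y72.0049 F3707
G1 X168.1004 Y90.0796 F3707
G00 X25.3820 Y50.5597
M3 S269
G1 X122.5703 Y50.5597 F3707
G1 X122.5703 Y23.5923 F3707
G1 X25.3820 Y23.5923 F3707
G1 X25.3820 Y50.5597 F3707
G00 X74.7212 Y92.5758
M3 S867
G1 X97.1402 Y92.5758 F892
G1 X97.1402 Y58.4650 F892
G1 X74.7212 Y58.4650 F892
G1 X74.7212 Y92.5758 F892
M5
G00 X0.0000 Y0.0000

viewBox `0 0 210.9157 99.5679` with mm width/height → 1 unit = 1 mm. Flip: y_m = 99.5679 − y_svg.

**Shape 1** — `<circle>` circle, stroke `#008000` → cut (S867, F892). Machine vertices: (78.8116,70.6950) → (73.1094,80.5715) → (61.7050,80.5715) → (56.0028,70.6950) → (61.7050,60.8185) → (73.1094,60.8185) → (78.8116,70.6950). Closed: final G1 returns to the first vertex.

**Shape 2** — `<path>` rectangle, stroke `#ff8800` → engrave (S269, F3707). Machine vertices: (63.3435,90.8563) → (71.1385,90.8563) → (71.1385,59.0060) → (63.3435,59.0060) → (63.3435,90.8563). Closed: final G1 returns to the first vertex.

**Shape 3** — `<path>` cubic bezier, stroke `#ff8800` → engrave (S269, F3707). Control points (SVG): P0=(177.9538,17.2230), P1=(201.4075,23.0023), P2=(165.0870,74.3560), P3=(187.4257,84.0123); sampled at t=k/3. Machine vertices: (177.9538,82.3449) → (185.8692,64.6064) → (180.2536,35.8787) → (187.4257,15.5556). Open path.

**Shape 4** — `<circle>` circle, stroke `#008000` → cut (S867, F892). Machine vertices: (159.3191,78.1003) → (155.9760,83.8907) → (149.2898,83.8907) → (145.9467,78.1003) → (149.2898,72.3099) → (155.9760,72.3099) → (159.3191,78.1003). Closed: final G1 returns to the first vertex.

**Shape 5** — `<path>` regular polygon, stroke `#ff8800` → engrave (S269, F3707). Machine vertices: (168.1004,90.0796) → (186.1751,88.9359) → (185.0314,70.8612) → (166.9567,72.0049) → (168.1004,90.0796). Closed: final G1 returns to the first vertex.

**Shape 6** — `<rect>` rectangle, stroke `#ff8800` → engrave (S269, F3707). Machine vertices: (25.3820,50.5597) → (122.5703,50.5597) → (122.5703,23.5923) → (25.3820,23.5923) → (25.3820,50.5597). Closed: final G1 returns to the first vertex.

**Shape 7** — `<path>` rectangle, stroke `#008000` → cut (S867, F892). Machine vertices: (74.7212,92.5758) → (97.1402,92.5758) → (97.1402,58.4650) → (74.7212,58.4650) → (74.7212,92.5758). Closed: final G1 returns to the first vertex.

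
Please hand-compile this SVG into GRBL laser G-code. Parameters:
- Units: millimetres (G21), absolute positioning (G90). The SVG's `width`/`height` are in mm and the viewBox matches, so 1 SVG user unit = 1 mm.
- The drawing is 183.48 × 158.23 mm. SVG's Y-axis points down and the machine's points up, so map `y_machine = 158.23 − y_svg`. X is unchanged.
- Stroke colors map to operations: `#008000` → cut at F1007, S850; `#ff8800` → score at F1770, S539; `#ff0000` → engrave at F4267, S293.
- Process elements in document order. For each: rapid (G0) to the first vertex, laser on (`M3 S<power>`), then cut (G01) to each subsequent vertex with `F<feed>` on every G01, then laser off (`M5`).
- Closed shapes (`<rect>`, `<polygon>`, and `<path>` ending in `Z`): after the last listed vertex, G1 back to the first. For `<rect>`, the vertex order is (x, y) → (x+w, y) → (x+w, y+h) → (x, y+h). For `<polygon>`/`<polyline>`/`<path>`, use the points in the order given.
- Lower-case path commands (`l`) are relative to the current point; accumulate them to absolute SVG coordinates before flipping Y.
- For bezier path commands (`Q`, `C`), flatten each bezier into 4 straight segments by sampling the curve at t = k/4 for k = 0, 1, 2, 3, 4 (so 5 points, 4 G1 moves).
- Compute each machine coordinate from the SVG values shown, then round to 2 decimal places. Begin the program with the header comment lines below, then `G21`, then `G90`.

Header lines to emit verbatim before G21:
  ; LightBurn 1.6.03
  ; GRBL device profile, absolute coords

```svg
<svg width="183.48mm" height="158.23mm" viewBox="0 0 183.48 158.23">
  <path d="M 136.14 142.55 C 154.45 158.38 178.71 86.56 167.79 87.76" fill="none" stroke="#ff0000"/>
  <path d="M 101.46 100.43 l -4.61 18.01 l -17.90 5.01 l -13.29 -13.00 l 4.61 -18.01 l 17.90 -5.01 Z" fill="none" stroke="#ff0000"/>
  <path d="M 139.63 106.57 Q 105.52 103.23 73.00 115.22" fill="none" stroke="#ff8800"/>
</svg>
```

; LightBurn 1.6.03
; GRBL device profile, absolute coords
G21
G90
G0 X136.14 Y15.68
M3 S293
G01 X150.35 Y17.73 F4267
G01 X162.93 Y37.59 F4267
G01 X170.03 Y60.19 F4267
G01 X167.79 Y70.47 F4267
M5
G0 X101.46 Y57.80
M3 S293
G01 X96.85 Y39.79 F4267
G01 X78.95 Y34.78 F4267
G01 X65.66 Y47.78 F4267
G01 X70.27 Y65.79 F4267
G01 X88.17 Y70.80 F4267
G01 X101.46 Y57.80 F4267
M5
G0 X139.63 Y51.66
M3 S539
G01 X122.67 Y52.37 F1770
G01 X105.92 Y51.17 F1770
G01 X89.36 Y48.05 F1770
G01 X73.00 Y43.01 F1770
M5

viewBox `0 0 183.48 158.23` with mm width/height → 1 unit = 1 mm. Flip: y_m = 158.23 − y_svg.

**Shape 1** — `<path>` cubic bezier, stroke `#ff0000` → engrave (S293, F4267). Control points (SVG): P0=(136.14,142.55), P1=(154.45,158.38), P2=(178.71,86.56), P3=(167.79,87.76); sampled at t=k/4. Machine vertices: (136.14,15.68) → (150.35,17.73) → (162.93,37.59) → (170.03,60.19) → (167.79,70.47). Open path.

**Shape 2** — `<path>` regular polygon, stroke `#ff0000` → engrave (S293, F4267). Machine vertices: (101.46,57.80) → (96.85,39.79) → (78.95,34.78) → (65.66,47.78) → (70.27,65.79) → (88.17,70.80) → (101.46,57.80). Closed: final G1 returns to the first vertex.

**Shape 3** — `<path>` quadratic bezier, stroke `#ff8800` → score (S539, F1770). Control points (SVG): P0=(139.63,106.57), P1=(105.52,103.23), P2=(73.00,115.22); sampled at t=k/4. Machine vertices: (139.63,51.66) → (122.67,52.37) → (105.92,51.17) → (89.36,48.05) → (73.00,43.01). Open path.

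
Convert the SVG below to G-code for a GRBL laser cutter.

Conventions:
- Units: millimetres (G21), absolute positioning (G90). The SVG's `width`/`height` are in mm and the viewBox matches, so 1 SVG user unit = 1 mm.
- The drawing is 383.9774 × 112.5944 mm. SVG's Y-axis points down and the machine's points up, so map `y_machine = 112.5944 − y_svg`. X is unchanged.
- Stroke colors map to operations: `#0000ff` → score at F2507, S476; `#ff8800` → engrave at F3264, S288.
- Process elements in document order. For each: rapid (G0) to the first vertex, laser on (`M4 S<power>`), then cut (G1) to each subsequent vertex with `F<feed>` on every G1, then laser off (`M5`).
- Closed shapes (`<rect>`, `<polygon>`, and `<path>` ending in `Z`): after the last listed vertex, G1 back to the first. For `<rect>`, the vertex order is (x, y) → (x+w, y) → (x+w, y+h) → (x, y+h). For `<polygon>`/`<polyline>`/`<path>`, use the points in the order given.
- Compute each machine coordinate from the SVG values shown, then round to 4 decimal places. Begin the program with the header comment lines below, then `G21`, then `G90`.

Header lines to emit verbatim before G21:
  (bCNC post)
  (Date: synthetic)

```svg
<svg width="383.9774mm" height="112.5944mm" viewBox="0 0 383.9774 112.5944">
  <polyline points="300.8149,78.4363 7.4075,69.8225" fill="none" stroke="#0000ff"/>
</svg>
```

1 u = 1 mm; y_m = 112.5944 − y.

[1] `<polyline>` line segment, #0000ff→score S476 F2507: (300.8149,34.1581) → (7.4075,42.7719)

(bCNC post)
(Date: synthetic)
G21
G90
G0 X300.8149 Y34.1581
M4 S476
G1 X7.4075 Y42.7719 F2507
M5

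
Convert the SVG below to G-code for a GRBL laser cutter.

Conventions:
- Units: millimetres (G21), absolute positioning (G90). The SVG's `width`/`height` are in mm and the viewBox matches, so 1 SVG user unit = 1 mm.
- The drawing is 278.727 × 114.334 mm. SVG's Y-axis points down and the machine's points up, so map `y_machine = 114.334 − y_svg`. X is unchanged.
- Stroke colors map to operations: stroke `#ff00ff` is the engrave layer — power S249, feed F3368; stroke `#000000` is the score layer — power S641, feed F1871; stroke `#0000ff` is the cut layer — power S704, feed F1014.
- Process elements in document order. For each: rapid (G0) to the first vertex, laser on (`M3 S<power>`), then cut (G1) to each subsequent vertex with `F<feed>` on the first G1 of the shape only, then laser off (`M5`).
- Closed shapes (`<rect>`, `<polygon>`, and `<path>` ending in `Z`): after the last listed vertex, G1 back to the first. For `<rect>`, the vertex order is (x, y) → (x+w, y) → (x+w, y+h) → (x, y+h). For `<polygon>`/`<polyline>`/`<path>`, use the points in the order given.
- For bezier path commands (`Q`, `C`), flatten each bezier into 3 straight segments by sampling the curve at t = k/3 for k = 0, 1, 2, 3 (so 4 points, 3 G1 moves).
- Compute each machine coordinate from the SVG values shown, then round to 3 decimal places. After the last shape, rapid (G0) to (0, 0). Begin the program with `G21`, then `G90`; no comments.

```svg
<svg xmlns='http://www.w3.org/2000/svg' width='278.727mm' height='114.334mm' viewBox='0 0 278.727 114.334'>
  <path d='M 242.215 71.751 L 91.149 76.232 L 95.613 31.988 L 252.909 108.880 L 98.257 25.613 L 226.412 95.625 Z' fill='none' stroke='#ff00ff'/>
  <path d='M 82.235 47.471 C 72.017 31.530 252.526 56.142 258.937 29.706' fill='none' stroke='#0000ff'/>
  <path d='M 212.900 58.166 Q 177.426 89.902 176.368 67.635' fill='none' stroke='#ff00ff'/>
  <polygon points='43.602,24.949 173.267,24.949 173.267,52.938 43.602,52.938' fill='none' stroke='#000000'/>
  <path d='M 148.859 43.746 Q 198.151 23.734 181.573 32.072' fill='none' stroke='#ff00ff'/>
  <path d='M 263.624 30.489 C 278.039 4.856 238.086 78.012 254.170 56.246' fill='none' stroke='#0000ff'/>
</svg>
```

Since the viewBox matches the mm dimensions, user units are millimetres directly. The only transform is the Y-flip y_m = 114.334 − y_svg.

Shape 1 is a closed polygon drawn with `<path>`. Its stroke #ff00ff means engrave at S249, F3368. After flipping Y the toolpath is (242.215,42.583) → (91.149,38.102) → (95.613,82.346) → (252.909,5.454) → (98.257,88.721) → (226.412,18.709) → (242.215,42.583), returning to the start.

Shape 2 is a cubic bezier drawn with `<path>`. Its stroke #0000ff means cut at S704, F1014. After flipping Y the toolpath is (82.235,66.863) → (122.081,72.679) → (208.005,71.815) → (258.937,84.628).

Shape 3 is a quadratic bezier drawn with `<path>`. Its stroke #ff00ff means engrave at S249, F3368. After flipping Y the toolpath is (212.900,56.168) → (193.075,41.011) → (180.897,37.855) → (176.368,46.699).

Shape 4 is a rectangle drawn with `<polygon>`. Its stroke #000000 means score at S641, F1871. After flipping Y the toolpath is (43.602,89.385) → (173.267,89.385) → (173.267,61.396) → (43.602,61.396) → (43.602,89.385), returning to the start.

Shape 5 is a quadratic bezier drawn with `<path>`. Its stroke #ff00ff means engrave at S249, F3368. After flipping Y the toolpath is (148.859,70.588) → (174.401,80.779) → (185.306,84.671) → (181.573,82.262).

Shape 6 is a cubic bezier drawn with `<path>`. Its stroke #0000ff means cut at S704, F1014. After flipping Y the toolpath is (263.624,83.845) → (264.005,83.723) → (252.676,60.788) → (254.170,58.088).

G21
G90
G0 X242.215 Y42.583
M3 S249
G1 X91.149 Y38.102 F3368
G1 X95.613 Y82.346
G1 X252.909 Y5.454
G1 X98.257 Y88.721
G1 X226.412 Y18.709
G1 X242.215 Y42.583
M5
G0 X82.235 Y66.863
M3 S704
G1 X122.081 Y72.679 F1014
G1 X208.005 Y71.815
G1 X258.937 Y84.628
M5
G0 X212.900 Y56.168
M3 S249
G1 X193.075 Y41.011 F3368
G1 X180.897 Y37.855
G1 X176.368 Y46.699
M5
G0 X43.602 Y89.385
M3 S641
G1 X173.267 Y89.385 F1871
G1 X173.267 Y61.396
G1 X43.602 Y61.396
G1 X43.602 Y89.385
M5
G0 X148.859 Y70.588
M3 S249
G1 X174.401 Y80.779 F3368
G1 X185.306 Y84.671
G1 X181.573 Y82.262
M5
G0 X263.624 Y83.845
M3 S704
G1 X264.005 Y83.723 F1014
G1 X252.676 Y60.788
G1 X254.170 Y58.088
M5
G0 X0.000 Y0.000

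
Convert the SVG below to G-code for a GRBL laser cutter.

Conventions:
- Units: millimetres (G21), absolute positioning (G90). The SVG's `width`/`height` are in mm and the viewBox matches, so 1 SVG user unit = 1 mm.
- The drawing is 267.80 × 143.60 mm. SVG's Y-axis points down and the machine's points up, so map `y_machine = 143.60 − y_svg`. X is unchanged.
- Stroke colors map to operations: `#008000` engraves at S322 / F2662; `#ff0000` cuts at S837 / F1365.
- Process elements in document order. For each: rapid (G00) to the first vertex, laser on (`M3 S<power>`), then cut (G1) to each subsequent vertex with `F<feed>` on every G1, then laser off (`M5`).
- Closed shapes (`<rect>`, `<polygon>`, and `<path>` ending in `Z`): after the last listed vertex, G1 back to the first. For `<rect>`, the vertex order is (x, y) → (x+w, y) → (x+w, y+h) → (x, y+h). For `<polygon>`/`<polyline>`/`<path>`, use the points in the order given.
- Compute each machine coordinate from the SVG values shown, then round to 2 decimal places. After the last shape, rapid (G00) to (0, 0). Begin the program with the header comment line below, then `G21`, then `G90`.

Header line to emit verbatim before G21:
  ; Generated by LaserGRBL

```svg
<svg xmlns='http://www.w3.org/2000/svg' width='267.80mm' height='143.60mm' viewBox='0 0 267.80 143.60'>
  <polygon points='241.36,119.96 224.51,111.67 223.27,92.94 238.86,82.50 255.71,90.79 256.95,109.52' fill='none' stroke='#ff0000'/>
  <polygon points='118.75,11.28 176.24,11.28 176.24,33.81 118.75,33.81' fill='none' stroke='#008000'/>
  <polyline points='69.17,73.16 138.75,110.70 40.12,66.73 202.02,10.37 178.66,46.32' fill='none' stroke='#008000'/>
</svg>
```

1 u = 1 mm; y_m = 143.60 − y.

[1] `<polygon>` regular polygon, #ff0000→cut S837 F1365: (241.36,23.64) → (224.51,31.93) → (223.27,50.66) → (238.86,61.10) → (255.71,52.81) → (256.95,34.08) → (241.36,23.64) (closed)

[2] `<polygon>` rectangle, #008000→engrave S322 F2662: (118.75,132.32) → (176.24,132.32) → (176.24,109.79) → (118.75,109.79) → (118.75,132.32) (closed)

[3] `<polyline>` open polyline, #008000→engrave S322 F2662: (69.17,70.44) → (138.75,32.90) → (40.12,76.87) → (202.02,133.23) → (178.66,97.28)

; Generated by LaserGRBL
G21
G90
G00 X241.36 Y23.64
M3 S837
G1 X224.51 Y31.93 F1365
G1 X223.27 Y50.66 F1365
G1 X238.86 Y61.10 F1365
G1 X255.71 Y52.81 F1365
G1 X256.95 Y34.08 F1365
G1 X241.36 Y23.64 F1365
M5
G00 X118.75 Y132.32
M3 S322
G1 X176.24 Y132.32 F2662
G1 X176.24 Y109.79 F2662
G1 X118.75 Y109.79 F2662
G1 X118.75 Y132.32 F2662
M5
G00 X69.17 Y70.44
M3 S322
G1 X138.75 Y32.90 F2662
G1 X40.12 Y76.87 F2662
G1 X202.02 Y133.23 F2662
G1 X178.66 Y97.28 F2662
M5
G00 X0.00 Y0.00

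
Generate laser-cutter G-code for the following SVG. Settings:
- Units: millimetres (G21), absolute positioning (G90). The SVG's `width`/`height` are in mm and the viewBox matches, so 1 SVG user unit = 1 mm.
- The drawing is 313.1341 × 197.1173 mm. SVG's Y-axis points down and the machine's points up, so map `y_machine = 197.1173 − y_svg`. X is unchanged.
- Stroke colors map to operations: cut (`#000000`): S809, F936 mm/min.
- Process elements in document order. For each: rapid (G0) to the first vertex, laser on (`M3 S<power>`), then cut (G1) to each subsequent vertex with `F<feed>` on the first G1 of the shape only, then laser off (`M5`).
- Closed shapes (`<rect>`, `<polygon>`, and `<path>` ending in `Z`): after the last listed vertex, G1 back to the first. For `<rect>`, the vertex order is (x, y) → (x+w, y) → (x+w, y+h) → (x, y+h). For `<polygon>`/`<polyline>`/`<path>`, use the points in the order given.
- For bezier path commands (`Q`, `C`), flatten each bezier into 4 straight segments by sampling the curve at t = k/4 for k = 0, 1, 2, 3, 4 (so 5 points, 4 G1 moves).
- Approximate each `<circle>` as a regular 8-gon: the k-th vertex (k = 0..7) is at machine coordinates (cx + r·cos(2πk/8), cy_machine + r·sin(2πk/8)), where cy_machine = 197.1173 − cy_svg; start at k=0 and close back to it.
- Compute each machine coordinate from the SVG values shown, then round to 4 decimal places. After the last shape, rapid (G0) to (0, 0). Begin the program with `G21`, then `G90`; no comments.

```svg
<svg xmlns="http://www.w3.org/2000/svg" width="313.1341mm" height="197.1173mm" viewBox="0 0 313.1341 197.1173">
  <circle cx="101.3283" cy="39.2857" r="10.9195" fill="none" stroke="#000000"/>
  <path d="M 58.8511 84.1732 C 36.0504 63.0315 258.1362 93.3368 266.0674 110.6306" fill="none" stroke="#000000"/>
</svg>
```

G21
G90
G0 X112.2478 Y157.8316
M3 S809
G1 X109.0496 Y165.5529 F936
G1 X101.3283 Y168.7511
G1 X93.6070 Y165.5529
G1 X90.4088 Y157.8316
G1 X93.6070 Y150.1103
G1 X101.3283 Y146.9121
G1 X109.0496 Y150.1103
G1 X112.2478 Y157.8316
M5
G0 X58.8511 Y112.9441
M3 S809
G1 X80.4943 Y120.1612 F936
G1 X150.9348 Y114.1287
G1 X227.1375 Y100.8895
G1 X266.0674 Y86.4867
M5
G0 X0.0000 Y0.0000

Since the viewBox matches the mm dimensions, user units are millimetres directly. The only transform is the Y-flip y_m = 197.1173 − y_svg.

Shape 1 is a circle drawn with `<circle>`. Its stroke #000000 means cut at S809, F936. After flipping Y the toolpath is (112.2478,157.8316) → (109.0496,165.5529) → (101.3283,168.7511) → (93.6070,165.5529) → (90.4088,157.8316) → (93.6070,150.1103) → (101.3283,146.9121) → (109.0496,150.1103) → (112.2478,157.8316), returning to the start.

Shape 2 is a cubic bezier drawn with `<path>`. Its stroke #000000 means cut at S809, F936. After flipping Y the toolpath is (58.8511,112.9441) → (80.4943,120.1612) → (150.9348,114.1287) → (227.1375,100.8895) → (266.0674,86.4867).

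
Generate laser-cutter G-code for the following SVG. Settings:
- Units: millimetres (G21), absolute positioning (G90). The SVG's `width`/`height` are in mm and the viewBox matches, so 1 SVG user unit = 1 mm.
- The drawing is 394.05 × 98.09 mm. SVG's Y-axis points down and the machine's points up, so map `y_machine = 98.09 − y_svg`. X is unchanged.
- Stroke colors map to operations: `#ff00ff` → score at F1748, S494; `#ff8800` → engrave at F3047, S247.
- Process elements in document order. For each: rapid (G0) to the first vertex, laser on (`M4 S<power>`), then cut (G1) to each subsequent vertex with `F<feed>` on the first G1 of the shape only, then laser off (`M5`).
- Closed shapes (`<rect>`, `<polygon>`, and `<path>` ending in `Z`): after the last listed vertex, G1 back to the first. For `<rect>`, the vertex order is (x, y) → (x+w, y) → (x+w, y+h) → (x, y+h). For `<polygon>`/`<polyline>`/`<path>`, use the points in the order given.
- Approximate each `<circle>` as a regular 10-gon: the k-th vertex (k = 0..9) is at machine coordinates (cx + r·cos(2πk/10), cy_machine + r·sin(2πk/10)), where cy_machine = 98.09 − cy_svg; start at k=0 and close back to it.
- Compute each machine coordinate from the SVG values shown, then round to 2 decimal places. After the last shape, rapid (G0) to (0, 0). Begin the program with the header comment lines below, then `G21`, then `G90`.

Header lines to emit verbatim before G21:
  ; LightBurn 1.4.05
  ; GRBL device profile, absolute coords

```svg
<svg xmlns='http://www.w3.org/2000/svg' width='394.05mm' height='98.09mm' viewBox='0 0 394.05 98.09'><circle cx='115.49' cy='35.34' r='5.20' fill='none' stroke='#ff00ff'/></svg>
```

; LightBurn 1.4.05
; GRBL device profile, absolute coords
G21
G90
G0 X120.69 Y62.75
M4 S494
G1 X119.70 Y65.81 F1748
G1 X117.10 Y67.70
G1 X113.88 Y67.70
G1 X111.28 Y65.81
G1 X110.29 Y62.75
G1 X111.28 Y59.69
G1 X113.88 Y57.80
G1 X117.10 Y57.80
G1 X119.70 Y59.69
G1 X120.69 Y62.75
M5
G0 X0.00 Y0.00

Since the viewBox matches the mm dimensions, user units are millimetres directly. The only transform is the Y-flip y_m = 98.09 − y_svg.

Shape 1 is a circle drawn with `<circle>`. Its stroke #ff00ff means score at S494, F1748. After flipping Y the toolpath is (120.69,62.75) → (119.70,65.81) → (117.10,67.70) → (113.88,67.70) → (111.28,65.81) → (110.29,62.75) → (111.28,59.69) → (113.88,57.80) → (117.10,57.80) → (119.70,59.69) → (120.69,62.75), returning to the start.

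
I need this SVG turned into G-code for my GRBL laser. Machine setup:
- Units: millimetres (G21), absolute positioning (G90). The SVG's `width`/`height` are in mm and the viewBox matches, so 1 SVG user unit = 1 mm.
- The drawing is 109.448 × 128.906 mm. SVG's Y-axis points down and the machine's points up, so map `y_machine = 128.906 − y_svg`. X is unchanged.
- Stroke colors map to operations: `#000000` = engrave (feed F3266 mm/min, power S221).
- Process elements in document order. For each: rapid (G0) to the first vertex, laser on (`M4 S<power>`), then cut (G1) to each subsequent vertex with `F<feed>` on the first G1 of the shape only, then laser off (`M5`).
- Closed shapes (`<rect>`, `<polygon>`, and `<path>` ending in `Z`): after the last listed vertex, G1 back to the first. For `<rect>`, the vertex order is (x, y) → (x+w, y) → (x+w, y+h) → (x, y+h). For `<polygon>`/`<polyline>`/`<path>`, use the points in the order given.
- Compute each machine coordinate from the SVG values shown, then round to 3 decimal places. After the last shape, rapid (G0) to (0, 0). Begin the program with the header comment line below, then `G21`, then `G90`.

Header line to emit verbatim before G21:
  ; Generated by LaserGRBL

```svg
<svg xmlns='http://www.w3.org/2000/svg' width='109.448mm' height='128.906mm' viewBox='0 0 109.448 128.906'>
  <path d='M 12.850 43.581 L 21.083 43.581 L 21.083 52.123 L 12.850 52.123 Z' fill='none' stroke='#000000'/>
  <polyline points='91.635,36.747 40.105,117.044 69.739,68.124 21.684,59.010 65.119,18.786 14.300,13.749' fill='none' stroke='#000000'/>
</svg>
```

1 u = 1 mm; y_m = 128.906 − y.

[1] `<path>` rectangle, #000000→engrave S221 F3266: (12.850,85.325) → (21.083,85.325) → (21.083,76.783) → (12.850,76.783) → (12.850,85.325) (closed)

[2] `<polyline>` open polyline, #000000→engrave S221 F3266: (91.635,92.159) → (40.105,11.862) → (69.739,60.782) → (21.684,69.896) → (65.119,110.120) → (14.300,115.157)

; Generated by LaserGRBL
G21
G90
G0 X12.850 Y85.325
M4 S221
G1 X21.083 Y85.325 F3266
G1 X21.083 Y76.783
G1 X12.850 Y76.783
G1 X12.850 Y85.325
M5
G0 X91.635 Y92.159
M4 S221
G1 X40.105 Y11.862 F3266
G1 X69.739 Y60.782
G1 X21.684 Y69.896
G1 X65.119 Y110.120
G1 X14.300 Y115.157
M5
G0 X0.000 Y0.000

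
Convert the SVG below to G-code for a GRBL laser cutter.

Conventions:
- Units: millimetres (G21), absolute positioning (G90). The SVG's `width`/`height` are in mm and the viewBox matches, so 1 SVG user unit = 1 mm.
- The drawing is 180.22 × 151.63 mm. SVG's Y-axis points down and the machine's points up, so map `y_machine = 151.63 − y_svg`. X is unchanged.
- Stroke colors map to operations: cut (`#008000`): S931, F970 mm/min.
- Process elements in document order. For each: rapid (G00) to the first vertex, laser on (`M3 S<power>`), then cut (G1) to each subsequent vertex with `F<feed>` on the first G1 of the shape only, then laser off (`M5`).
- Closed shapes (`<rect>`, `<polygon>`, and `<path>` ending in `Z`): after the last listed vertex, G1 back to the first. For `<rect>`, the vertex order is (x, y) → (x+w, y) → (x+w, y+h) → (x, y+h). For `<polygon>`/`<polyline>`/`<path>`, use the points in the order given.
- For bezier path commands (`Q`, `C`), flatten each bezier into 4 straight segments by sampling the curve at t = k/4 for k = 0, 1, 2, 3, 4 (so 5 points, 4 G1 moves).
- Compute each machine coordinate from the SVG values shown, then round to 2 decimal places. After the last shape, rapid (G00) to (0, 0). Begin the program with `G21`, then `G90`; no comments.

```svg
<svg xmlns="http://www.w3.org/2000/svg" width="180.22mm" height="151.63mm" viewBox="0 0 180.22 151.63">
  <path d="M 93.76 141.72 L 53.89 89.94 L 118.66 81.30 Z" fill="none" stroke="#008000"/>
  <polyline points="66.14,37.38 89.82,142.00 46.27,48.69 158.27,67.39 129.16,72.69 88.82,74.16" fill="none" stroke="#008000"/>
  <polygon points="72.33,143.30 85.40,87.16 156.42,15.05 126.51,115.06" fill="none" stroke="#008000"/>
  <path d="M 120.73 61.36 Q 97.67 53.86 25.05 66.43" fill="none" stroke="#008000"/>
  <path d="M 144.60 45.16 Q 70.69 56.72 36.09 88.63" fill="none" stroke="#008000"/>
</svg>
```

Since the viewBox matches the mm dimensions, user units are millimetres directly. The only transform is the Y-flip y_m = 151.63 − y_svg.

Shape 1 is a regular polygon drawn with `<path>`. Its stroke #008000 means cut at S931, F970. After flipping Y the toolpath is (93.76,9.91) → (53.89,61.69) → (118.66,70.33) → (93.76,9.91), returning to the start.

Shape 2 is a open polyline drawn with `<polyline>`. Its stroke #008000 means cut at S931, F970. After flipping Y the toolpath is (66.14,114.25) → (89.82,9.63) → (46.27,102.94) → (158.27,84.24) → (129.16,78.94) → (88.82,77.47).

Shape 3 is a closed polygon drawn with `<polygon>`. Its stroke #008000 means cut at S931, F970. After flipping Y the toolpath is (72.33,8.33) → (85.40,64.47) → (156.42,136.58) → (126.51,36.57) → (72.33,8.33), returning to the start.

Shape 4 is a quadratic bezier drawn with `<path>`. Its stroke #008000 means cut at S931, F970. After flipping Y the toolpath is (120.73,90.27) → (106.10,92.77) → (85.28,92.75) → (58.26,90.23) → (25.05,85.20).

Shape 5 is a quadratic bezier drawn with `<path>`. Its stroke #008000 means cut at S931, F970. After flipping Y the toolpath is (144.60,106.47) → (110.10,99.42) → (80.52,89.82) → (55.85,77.68) → (36.09,63.00).

G21
G90
G00 X93.76 Y9.91
M3 S931
G1 X53.89 Y61.69 F970
G1 X118.66 Y70.33
G1 X93.76 Y9.91
M5
G00 X66.14 Y114.25
M3 S931
G1 X89.82 Y9.63 F970
G1 X46.27 Y102.94
G1 X158.27 Y84.24
G1 X129.16 Y78.94
G1 X88.82 Y77.47
M5
G00 X72.33 Y8.33
M3 S931
G1 X85.40 Y64.47 F970
G1 X156.42 Y136.58
G1 X126.51 Y36.57
G1 X72.33 Y8.33
M5
G00 X120.73 Y90.27
M3 S931
G1 X106.10 Y92.77 F970
G1 X85.28 Y92.75
G1 X58.26 Y90.23
G1 X25.05 Y85.20
M5
G00 X144.60 Y106.47
M3 S931
G1 X110.10 Y99.42 F970
G1 X80.52 Y89.82
G1 X55.85 Y77.68
G1 X36.09 Y63.00
M5
G00 X0.00 Y0.00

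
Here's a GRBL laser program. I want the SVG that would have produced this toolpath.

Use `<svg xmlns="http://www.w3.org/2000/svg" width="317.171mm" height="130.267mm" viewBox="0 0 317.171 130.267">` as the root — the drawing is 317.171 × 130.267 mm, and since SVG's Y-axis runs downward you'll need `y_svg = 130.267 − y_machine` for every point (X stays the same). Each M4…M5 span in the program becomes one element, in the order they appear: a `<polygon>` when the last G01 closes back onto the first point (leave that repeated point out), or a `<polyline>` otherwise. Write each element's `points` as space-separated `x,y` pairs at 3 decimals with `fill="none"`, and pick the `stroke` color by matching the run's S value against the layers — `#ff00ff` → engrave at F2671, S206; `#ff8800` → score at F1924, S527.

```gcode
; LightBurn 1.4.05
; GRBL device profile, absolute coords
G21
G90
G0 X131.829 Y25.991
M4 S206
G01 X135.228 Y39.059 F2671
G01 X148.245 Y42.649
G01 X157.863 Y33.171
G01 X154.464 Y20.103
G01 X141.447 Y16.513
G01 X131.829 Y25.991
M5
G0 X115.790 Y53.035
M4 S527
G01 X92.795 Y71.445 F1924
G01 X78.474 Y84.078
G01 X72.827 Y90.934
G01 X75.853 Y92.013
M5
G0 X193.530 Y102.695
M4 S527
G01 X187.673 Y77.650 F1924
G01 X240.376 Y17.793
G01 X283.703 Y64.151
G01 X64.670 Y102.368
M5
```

<svg xmlns="http://www.w3.org/2000/svg" width="317.171mm" height="130.267mm" viewBox="0 0 317.171 130.267">
  <polygon points="131.829,104.276 135.228,91.208 148.245,87.618 157.863,97.096 154.464,110.164 141.447,113.754" fill="none" stroke="#ff00ff"/>
  <polyline points="115.790,77.232 92.795,58.822 78.474,46.189 72.827,39.333 75.853,38.254" fill="none" stroke="#ff8800"/>
  <polyline points="193.530,27.572 187.673,52.617 240.376,112.474 283.703,66.116 64.670,27.899" fill="none" stroke="#ff8800"/>
</svg>

Each laser-on run becomes one SVG element. Flip Y back into SVG space with y_svg = 130.267 − y_machine.

Run 1: S206 ⇒ engrave layer `#ff00ff`. The run returns to its start, so emit a `<polygon>` with points (Y-flipped): 131.829,104.276 135.228,91.208 148.245,87.618 157.863,97.096 154.464,110.164 141.447,113.754.

Run 2: S527 ⇒ score layer `#ff8800`. The run is open, so emit a `<polyline>` with points (Y-flipped): 115.790,77.232 92.795,58.822 78.474,46.189 72.827,39.333 75.853,38.254.

Run 3: S527 ⇒ score layer `#ff8800`. The run is open, so emit a `<polyline>` with points (Y-flipped): 193.530,27.572 187.673,52.617 240.376,112.474 283.703,66.116 64.670,27.899.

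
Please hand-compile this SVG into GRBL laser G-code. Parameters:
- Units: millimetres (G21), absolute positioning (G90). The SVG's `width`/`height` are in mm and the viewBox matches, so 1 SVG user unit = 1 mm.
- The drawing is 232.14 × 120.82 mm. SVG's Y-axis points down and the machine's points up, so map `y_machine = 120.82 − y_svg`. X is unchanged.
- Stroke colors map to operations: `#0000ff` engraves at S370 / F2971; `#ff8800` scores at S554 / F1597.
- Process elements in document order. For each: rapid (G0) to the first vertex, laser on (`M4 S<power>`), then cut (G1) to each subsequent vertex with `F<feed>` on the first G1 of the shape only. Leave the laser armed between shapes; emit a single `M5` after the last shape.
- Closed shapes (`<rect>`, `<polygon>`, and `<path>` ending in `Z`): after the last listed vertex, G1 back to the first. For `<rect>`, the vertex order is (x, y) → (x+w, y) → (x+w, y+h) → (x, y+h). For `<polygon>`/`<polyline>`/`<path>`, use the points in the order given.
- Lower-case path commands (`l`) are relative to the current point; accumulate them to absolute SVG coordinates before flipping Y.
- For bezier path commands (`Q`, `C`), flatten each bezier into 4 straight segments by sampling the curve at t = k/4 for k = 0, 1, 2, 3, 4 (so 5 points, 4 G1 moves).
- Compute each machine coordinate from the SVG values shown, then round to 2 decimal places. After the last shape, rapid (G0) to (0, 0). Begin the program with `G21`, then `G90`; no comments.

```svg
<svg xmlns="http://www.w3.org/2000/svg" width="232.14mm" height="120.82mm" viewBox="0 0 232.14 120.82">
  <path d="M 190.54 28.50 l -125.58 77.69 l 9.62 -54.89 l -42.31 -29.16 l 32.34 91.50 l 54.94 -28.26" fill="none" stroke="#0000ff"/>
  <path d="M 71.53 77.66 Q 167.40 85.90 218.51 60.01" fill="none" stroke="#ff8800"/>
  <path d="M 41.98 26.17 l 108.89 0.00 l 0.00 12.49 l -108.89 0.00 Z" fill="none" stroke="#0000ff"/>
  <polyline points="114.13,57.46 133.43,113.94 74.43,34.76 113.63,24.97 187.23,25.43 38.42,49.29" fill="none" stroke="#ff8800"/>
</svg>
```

G21
G90
G0 X190.54 Y92.32
M4 S370
G1 X64.96 Y14.63 F2971
G1 X74.58 Y69.52
G1 X32.27 Y98.68
G1 X64.61 Y7.18
G1 X119.55 Y35.44
G0 X71.53 Y43.16
M4 S554
G1 X116.67 Y41.17 F1597
G1 X156.21 Y43.45
G1 X190.16 Y50.00
G1 X218.51 Y60.81
G0 X41.98 Y94.65
M4 S370
G1 X150.87 Y94.65 F2971
G1 X150.87 Y82.16
G1 X41.98 Y82.16
G1 X41.98 Y94.65
G0 X114.13 Y63.36
M4 S554
G1 X133.43 Y6.88 F1597
G1 X74.43 Y86.06
G1 X113.63 Y95.85
G1 X187.23 Y95.39
G1 X38.42 Y71.53
M5
G0 X0.00 Y0.00

Since the viewBox matches the mm dimensions, user units are millimetres directly. The only transform is the Y-flip y_m = 120.82 − y_svg.

Shape 1 is a open polyline drawn with `<path>`. Its stroke #0000ff means engrave at S370, F2971. After flipping Y the toolpath is (190.54,92.32) → (64.96,14.63) → (74.58,69.52) → (32.27,98.68) → (64.61,7.18) → (119.55,35.44).

Shape 2 is a quadratic bezier drawn with `<path>`. Its stroke #ff8800 means score at S554, F1597. After flipping Y the toolpath is (71.53,43.16) → (116.67,41.17) → (156.21,43.45) → (190.16,50.00) → (218.51,60.81).

Shape 3 is a rectangle drawn with `<path>`. Its stroke #0000ff means engrave at S370, F2971. After flipping Y the toolpath is (41.98,94.65) → (150.87,94.65) → (150.87,82.16) → (41.98,82.16) → (41.98,94.65), returning to the start.

Shape 4 is a open polyline drawn with `<polyline>`. Its stroke #ff8800 means score at S554, F1597. After flipping Y the toolpath is (114.13,63.36) → (133.43,6.88) → (74.43,86.06) → (113.63,95.85) → (187.23,95.39) → (38.42,71.53).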